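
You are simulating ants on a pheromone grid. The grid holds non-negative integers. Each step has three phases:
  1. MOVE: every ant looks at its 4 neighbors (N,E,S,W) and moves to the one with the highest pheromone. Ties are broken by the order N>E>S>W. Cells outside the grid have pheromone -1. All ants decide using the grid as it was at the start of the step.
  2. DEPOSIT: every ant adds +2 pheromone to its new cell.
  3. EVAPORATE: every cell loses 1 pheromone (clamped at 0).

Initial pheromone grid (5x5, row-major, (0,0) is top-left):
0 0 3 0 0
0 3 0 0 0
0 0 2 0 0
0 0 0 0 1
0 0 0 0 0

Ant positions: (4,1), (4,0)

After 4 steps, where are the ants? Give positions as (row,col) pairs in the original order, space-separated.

Step 1: ant0:(4,1)->N->(3,1) | ant1:(4,0)->N->(3,0)
  grid max=2 at (0,2)
Step 2: ant0:(3,1)->W->(3,0) | ant1:(3,0)->E->(3,1)
  grid max=2 at (3,0)
Step 3: ant0:(3,0)->E->(3,1) | ant1:(3,1)->W->(3,0)
  grid max=3 at (3,0)
Step 4: ant0:(3,1)->W->(3,0) | ant1:(3,0)->E->(3,1)
  grid max=4 at (3,0)

(3,0) (3,1)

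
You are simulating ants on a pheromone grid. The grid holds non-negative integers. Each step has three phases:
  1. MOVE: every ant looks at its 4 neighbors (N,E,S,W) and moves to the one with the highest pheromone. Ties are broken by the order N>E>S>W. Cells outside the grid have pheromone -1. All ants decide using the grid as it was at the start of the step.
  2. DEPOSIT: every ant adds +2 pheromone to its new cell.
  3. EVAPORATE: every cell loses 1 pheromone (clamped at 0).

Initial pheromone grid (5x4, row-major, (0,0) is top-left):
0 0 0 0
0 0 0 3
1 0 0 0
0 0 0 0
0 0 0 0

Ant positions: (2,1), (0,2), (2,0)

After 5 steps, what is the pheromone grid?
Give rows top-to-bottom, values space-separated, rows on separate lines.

After step 1: ants at (2,0),(0,3),(1,0)
  0 0 0 1
  1 0 0 2
  2 0 0 0
  0 0 0 0
  0 0 0 0
After step 2: ants at (1,0),(1,3),(2,0)
  0 0 0 0
  2 0 0 3
  3 0 0 0
  0 0 0 0
  0 0 0 0
After step 3: ants at (2,0),(0,3),(1,0)
  0 0 0 1
  3 0 0 2
  4 0 0 0
  0 0 0 0
  0 0 0 0
After step 4: ants at (1,0),(1,3),(2,0)
  0 0 0 0
  4 0 0 3
  5 0 0 0
  0 0 0 0
  0 0 0 0
After step 5: ants at (2,0),(0,3),(1,0)
  0 0 0 1
  5 0 0 2
  6 0 0 0
  0 0 0 0
  0 0 0 0

0 0 0 1
5 0 0 2
6 0 0 0
0 0 0 0
0 0 0 0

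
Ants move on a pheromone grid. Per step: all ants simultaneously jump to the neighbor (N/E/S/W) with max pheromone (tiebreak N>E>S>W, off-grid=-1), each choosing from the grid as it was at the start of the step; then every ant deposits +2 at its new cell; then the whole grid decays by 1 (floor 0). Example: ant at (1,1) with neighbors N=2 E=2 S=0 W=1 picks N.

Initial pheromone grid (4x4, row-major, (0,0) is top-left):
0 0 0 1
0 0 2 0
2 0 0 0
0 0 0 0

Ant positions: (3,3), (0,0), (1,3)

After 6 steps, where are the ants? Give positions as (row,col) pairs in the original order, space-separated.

Step 1: ant0:(3,3)->N->(2,3) | ant1:(0,0)->E->(0,1) | ant2:(1,3)->W->(1,2)
  grid max=3 at (1,2)
Step 2: ant0:(2,3)->N->(1,3) | ant1:(0,1)->E->(0,2) | ant2:(1,2)->N->(0,2)
  grid max=3 at (0,2)
Step 3: ant0:(1,3)->W->(1,2) | ant1:(0,2)->S->(1,2) | ant2:(0,2)->S->(1,2)
  grid max=7 at (1,2)
Step 4: ant0:(1,2)->N->(0,2) | ant1:(1,2)->N->(0,2) | ant2:(1,2)->N->(0,2)
  grid max=7 at (0,2)
Step 5: ant0:(0,2)->S->(1,2) | ant1:(0,2)->S->(1,2) | ant2:(0,2)->S->(1,2)
  grid max=11 at (1,2)
Step 6: ant0:(1,2)->N->(0,2) | ant1:(1,2)->N->(0,2) | ant2:(1,2)->N->(0,2)
  grid max=11 at (0,2)

(0,2) (0,2) (0,2)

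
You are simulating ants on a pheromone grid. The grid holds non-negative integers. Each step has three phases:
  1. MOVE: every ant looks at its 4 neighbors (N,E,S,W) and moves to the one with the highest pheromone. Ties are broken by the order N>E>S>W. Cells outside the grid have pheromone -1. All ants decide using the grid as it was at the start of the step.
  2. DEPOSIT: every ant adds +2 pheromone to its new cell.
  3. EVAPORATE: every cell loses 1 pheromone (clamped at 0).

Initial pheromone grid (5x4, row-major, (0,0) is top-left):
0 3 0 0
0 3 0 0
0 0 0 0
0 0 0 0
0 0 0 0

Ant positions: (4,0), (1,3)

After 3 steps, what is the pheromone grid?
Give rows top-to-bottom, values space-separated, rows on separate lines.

After step 1: ants at (3,0),(0,3)
  0 2 0 1
  0 2 0 0
  0 0 0 0
  1 0 0 0
  0 0 0 0
After step 2: ants at (2,0),(1,3)
  0 1 0 0
  0 1 0 1
  1 0 0 0
  0 0 0 0
  0 0 0 0
After step 3: ants at (1,0),(0,3)
  0 0 0 1
  1 0 0 0
  0 0 0 0
  0 0 0 0
  0 0 0 0

0 0 0 1
1 0 0 0
0 0 0 0
0 0 0 0
0 0 0 0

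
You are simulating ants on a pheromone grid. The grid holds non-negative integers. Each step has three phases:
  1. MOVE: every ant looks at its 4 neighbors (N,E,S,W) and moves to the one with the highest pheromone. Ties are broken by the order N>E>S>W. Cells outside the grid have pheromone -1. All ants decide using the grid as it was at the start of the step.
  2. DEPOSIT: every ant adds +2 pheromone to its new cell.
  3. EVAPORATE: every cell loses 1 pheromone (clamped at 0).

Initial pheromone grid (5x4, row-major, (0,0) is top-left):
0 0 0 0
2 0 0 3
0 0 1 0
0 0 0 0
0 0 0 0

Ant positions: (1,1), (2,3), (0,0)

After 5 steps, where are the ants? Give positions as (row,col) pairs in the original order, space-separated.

Step 1: ant0:(1,1)->W->(1,0) | ant1:(2,3)->N->(1,3) | ant2:(0,0)->S->(1,0)
  grid max=5 at (1,0)
Step 2: ant0:(1,0)->N->(0,0) | ant1:(1,3)->N->(0,3) | ant2:(1,0)->N->(0,0)
  grid max=4 at (1,0)
Step 3: ant0:(0,0)->S->(1,0) | ant1:(0,3)->S->(1,3) | ant2:(0,0)->S->(1,0)
  grid max=7 at (1,0)
Step 4: ant0:(1,0)->N->(0,0) | ant1:(1,3)->N->(0,3) | ant2:(1,0)->N->(0,0)
  grid max=6 at (1,0)
Step 5: ant0:(0,0)->S->(1,0) | ant1:(0,3)->S->(1,3) | ant2:(0,0)->S->(1,0)
  grid max=9 at (1,0)

(1,0) (1,3) (1,0)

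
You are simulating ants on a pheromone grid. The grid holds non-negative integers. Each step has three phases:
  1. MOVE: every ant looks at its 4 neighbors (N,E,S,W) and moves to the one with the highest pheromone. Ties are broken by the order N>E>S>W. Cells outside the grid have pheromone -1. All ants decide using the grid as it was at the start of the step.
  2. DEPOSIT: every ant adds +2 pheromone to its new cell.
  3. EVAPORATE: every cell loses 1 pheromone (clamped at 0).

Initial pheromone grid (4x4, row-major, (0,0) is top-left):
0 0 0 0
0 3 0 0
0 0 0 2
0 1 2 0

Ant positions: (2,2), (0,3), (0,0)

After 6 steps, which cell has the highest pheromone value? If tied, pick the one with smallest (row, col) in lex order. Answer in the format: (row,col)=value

Answer: (2,3)=8

Derivation:
Step 1: ant0:(2,2)->E->(2,3) | ant1:(0,3)->S->(1,3) | ant2:(0,0)->E->(0,1)
  grid max=3 at (2,3)
Step 2: ant0:(2,3)->N->(1,3) | ant1:(1,3)->S->(2,3) | ant2:(0,1)->S->(1,1)
  grid max=4 at (2,3)
Step 3: ant0:(1,3)->S->(2,3) | ant1:(2,3)->N->(1,3) | ant2:(1,1)->N->(0,1)
  grid max=5 at (2,3)
Step 4: ant0:(2,3)->N->(1,3) | ant1:(1,3)->S->(2,3) | ant2:(0,1)->S->(1,1)
  grid max=6 at (2,3)
Step 5: ant0:(1,3)->S->(2,3) | ant1:(2,3)->N->(1,3) | ant2:(1,1)->N->(0,1)
  grid max=7 at (2,3)
Step 6: ant0:(2,3)->N->(1,3) | ant1:(1,3)->S->(2,3) | ant2:(0,1)->S->(1,1)
  grid max=8 at (2,3)
Final grid:
  0 0 0 0
  0 3 0 6
  0 0 0 8
  0 0 0 0
Max pheromone 8 at (2,3)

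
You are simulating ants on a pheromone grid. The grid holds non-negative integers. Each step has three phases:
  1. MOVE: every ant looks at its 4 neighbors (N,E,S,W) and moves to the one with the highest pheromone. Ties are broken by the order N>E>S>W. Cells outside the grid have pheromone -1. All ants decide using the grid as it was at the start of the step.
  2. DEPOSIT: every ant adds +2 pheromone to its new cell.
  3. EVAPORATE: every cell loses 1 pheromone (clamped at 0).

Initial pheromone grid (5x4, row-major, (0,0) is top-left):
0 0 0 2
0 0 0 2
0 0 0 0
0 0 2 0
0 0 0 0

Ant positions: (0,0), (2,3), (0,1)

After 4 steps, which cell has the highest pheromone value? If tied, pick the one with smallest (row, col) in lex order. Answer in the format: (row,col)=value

Step 1: ant0:(0,0)->E->(0,1) | ant1:(2,3)->N->(1,3) | ant2:(0,1)->E->(0,2)
  grid max=3 at (1,3)
Step 2: ant0:(0,1)->E->(0,2) | ant1:(1,3)->N->(0,3) | ant2:(0,2)->E->(0,3)
  grid max=4 at (0,3)
Step 3: ant0:(0,2)->E->(0,3) | ant1:(0,3)->S->(1,3) | ant2:(0,3)->S->(1,3)
  grid max=5 at (0,3)
Step 4: ant0:(0,3)->S->(1,3) | ant1:(1,3)->N->(0,3) | ant2:(1,3)->N->(0,3)
  grid max=8 at (0,3)
Final grid:
  0 0 0 8
  0 0 0 6
  0 0 0 0
  0 0 0 0
  0 0 0 0
Max pheromone 8 at (0,3)

Answer: (0,3)=8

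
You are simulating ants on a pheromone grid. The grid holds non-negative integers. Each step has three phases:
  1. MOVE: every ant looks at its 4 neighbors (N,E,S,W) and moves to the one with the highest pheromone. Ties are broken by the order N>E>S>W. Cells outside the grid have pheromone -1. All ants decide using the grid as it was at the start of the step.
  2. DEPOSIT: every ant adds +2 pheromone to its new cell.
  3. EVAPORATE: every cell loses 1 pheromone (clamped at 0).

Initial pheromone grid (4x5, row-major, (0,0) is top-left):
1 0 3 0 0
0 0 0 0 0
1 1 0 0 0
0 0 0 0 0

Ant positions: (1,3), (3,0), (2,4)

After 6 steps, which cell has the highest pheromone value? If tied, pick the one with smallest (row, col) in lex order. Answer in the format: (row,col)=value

Answer: (0,2)=3

Derivation:
Step 1: ant0:(1,3)->N->(0,3) | ant1:(3,0)->N->(2,0) | ant2:(2,4)->N->(1,4)
  grid max=2 at (0,2)
Step 2: ant0:(0,3)->W->(0,2) | ant1:(2,0)->N->(1,0) | ant2:(1,4)->N->(0,4)
  grid max=3 at (0,2)
Step 3: ant0:(0,2)->E->(0,3) | ant1:(1,0)->S->(2,0) | ant2:(0,4)->S->(1,4)
  grid max=2 at (0,2)
Step 4: ant0:(0,3)->W->(0,2) | ant1:(2,0)->N->(1,0) | ant2:(1,4)->N->(0,4)
  grid max=3 at (0,2)
Step 5: ant0:(0,2)->E->(0,3) | ant1:(1,0)->S->(2,0) | ant2:(0,4)->S->(1,4)
  grid max=2 at (0,2)
Step 6: ant0:(0,3)->W->(0,2) | ant1:(2,0)->N->(1,0) | ant2:(1,4)->N->(0,4)
  grid max=3 at (0,2)
Final grid:
  0 0 3 0 1
  1 0 0 0 0
  1 0 0 0 0
  0 0 0 0 0
Max pheromone 3 at (0,2)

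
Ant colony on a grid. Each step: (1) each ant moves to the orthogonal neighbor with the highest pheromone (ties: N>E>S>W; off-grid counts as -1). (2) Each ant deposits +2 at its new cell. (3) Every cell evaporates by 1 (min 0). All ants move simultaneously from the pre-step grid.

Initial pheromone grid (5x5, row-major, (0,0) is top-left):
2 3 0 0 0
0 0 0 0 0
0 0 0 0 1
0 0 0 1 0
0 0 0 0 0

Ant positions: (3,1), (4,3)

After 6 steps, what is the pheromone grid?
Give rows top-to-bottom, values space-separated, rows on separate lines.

After step 1: ants at (2,1),(3,3)
  1 2 0 0 0
  0 0 0 0 0
  0 1 0 0 0
  0 0 0 2 0
  0 0 0 0 0
After step 2: ants at (1,1),(2,3)
  0 1 0 0 0
  0 1 0 0 0
  0 0 0 1 0
  0 0 0 1 0
  0 0 0 0 0
After step 3: ants at (0,1),(3,3)
  0 2 0 0 0
  0 0 0 0 0
  0 0 0 0 0
  0 0 0 2 0
  0 0 0 0 0
After step 4: ants at (0,2),(2,3)
  0 1 1 0 0
  0 0 0 0 0
  0 0 0 1 0
  0 0 0 1 0
  0 0 0 0 0
After step 5: ants at (0,1),(3,3)
  0 2 0 0 0
  0 0 0 0 0
  0 0 0 0 0
  0 0 0 2 0
  0 0 0 0 0
After step 6: ants at (0,2),(2,3)
  0 1 1 0 0
  0 0 0 0 0
  0 0 0 1 0
  0 0 0 1 0
  0 0 0 0 0

0 1 1 0 0
0 0 0 0 0
0 0 0 1 0
0 0 0 1 0
0 0 0 0 0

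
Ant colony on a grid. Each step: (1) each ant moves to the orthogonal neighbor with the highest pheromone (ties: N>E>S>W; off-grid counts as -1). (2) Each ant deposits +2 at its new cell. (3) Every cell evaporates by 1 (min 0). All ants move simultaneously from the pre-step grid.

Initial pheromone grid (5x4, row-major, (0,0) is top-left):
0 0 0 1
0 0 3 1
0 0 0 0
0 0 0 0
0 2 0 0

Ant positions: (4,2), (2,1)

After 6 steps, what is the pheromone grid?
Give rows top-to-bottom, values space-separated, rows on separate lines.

After step 1: ants at (4,1),(1,1)
  0 0 0 0
  0 1 2 0
  0 0 0 0
  0 0 0 0
  0 3 0 0
After step 2: ants at (3,1),(1,2)
  0 0 0 0
  0 0 3 0
  0 0 0 0
  0 1 0 0
  0 2 0 0
After step 3: ants at (4,1),(0,2)
  0 0 1 0
  0 0 2 0
  0 0 0 0
  0 0 0 0
  0 3 0 0
After step 4: ants at (3,1),(1,2)
  0 0 0 0
  0 0 3 0
  0 0 0 0
  0 1 0 0
  0 2 0 0
After step 5: ants at (4,1),(0,2)
  0 0 1 0
  0 0 2 0
  0 0 0 0
  0 0 0 0
  0 3 0 0
After step 6: ants at (3,1),(1,2)
  0 0 0 0
  0 0 3 0
  0 0 0 0
  0 1 0 0
  0 2 0 0

0 0 0 0
0 0 3 0
0 0 0 0
0 1 0 0
0 2 0 0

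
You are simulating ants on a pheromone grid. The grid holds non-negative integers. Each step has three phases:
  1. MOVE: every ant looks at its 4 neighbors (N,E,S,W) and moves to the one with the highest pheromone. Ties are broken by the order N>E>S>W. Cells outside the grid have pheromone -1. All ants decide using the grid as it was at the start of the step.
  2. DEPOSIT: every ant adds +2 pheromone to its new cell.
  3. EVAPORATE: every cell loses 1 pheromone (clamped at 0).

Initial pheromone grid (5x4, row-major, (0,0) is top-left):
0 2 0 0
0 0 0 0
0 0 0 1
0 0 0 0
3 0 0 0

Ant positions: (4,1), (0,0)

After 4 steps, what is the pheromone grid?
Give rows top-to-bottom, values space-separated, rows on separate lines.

After step 1: ants at (4,0),(0,1)
  0 3 0 0
  0 0 0 0
  0 0 0 0
  0 0 0 0
  4 0 0 0
After step 2: ants at (3,0),(0,2)
  0 2 1 0
  0 0 0 0
  0 0 0 0
  1 0 0 0
  3 0 0 0
After step 3: ants at (4,0),(0,1)
  0 3 0 0
  0 0 0 0
  0 0 0 0
  0 0 0 0
  4 0 0 0
After step 4: ants at (3,0),(0,2)
  0 2 1 0
  0 0 0 0
  0 0 0 0
  1 0 0 0
  3 0 0 0

0 2 1 0
0 0 0 0
0 0 0 0
1 0 0 0
3 0 0 0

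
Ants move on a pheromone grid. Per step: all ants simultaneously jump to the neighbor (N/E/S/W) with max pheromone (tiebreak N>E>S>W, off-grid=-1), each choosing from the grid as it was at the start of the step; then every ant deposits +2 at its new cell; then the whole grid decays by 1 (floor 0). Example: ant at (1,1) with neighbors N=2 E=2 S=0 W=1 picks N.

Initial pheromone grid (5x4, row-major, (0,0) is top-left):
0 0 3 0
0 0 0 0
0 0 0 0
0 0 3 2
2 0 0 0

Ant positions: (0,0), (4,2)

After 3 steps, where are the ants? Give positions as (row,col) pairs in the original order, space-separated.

Step 1: ant0:(0,0)->E->(0,1) | ant1:(4,2)->N->(3,2)
  grid max=4 at (3,2)
Step 2: ant0:(0,1)->E->(0,2) | ant1:(3,2)->E->(3,3)
  grid max=3 at (0,2)
Step 3: ant0:(0,2)->E->(0,3) | ant1:(3,3)->W->(3,2)
  grid max=4 at (3,2)

(0,3) (3,2)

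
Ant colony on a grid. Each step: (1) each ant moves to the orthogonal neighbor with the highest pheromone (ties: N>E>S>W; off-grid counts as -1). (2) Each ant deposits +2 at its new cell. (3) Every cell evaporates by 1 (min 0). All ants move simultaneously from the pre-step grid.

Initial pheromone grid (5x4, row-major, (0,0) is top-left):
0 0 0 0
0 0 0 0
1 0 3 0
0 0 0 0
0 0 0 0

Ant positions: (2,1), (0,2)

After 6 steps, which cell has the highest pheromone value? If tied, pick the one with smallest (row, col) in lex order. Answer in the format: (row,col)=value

Answer: (2,2)=7

Derivation:
Step 1: ant0:(2,1)->E->(2,2) | ant1:(0,2)->E->(0,3)
  grid max=4 at (2,2)
Step 2: ant0:(2,2)->N->(1,2) | ant1:(0,3)->S->(1,3)
  grid max=3 at (2,2)
Step 3: ant0:(1,2)->S->(2,2) | ant1:(1,3)->W->(1,2)
  grid max=4 at (2,2)
Step 4: ant0:(2,2)->N->(1,2) | ant1:(1,2)->S->(2,2)
  grid max=5 at (2,2)
Step 5: ant0:(1,2)->S->(2,2) | ant1:(2,2)->N->(1,2)
  grid max=6 at (2,2)
Step 6: ant0:(2,2)->N->(1,2) | ant1:(1,2)->S->(2,2)
  grid max=7 at (2,2)
Final grid:
  0 0 0 0
  0 0 5 0
  0 0 7 0
  0 0 0 0
  0 0 0 0
Max pheromone 7 at (2,2)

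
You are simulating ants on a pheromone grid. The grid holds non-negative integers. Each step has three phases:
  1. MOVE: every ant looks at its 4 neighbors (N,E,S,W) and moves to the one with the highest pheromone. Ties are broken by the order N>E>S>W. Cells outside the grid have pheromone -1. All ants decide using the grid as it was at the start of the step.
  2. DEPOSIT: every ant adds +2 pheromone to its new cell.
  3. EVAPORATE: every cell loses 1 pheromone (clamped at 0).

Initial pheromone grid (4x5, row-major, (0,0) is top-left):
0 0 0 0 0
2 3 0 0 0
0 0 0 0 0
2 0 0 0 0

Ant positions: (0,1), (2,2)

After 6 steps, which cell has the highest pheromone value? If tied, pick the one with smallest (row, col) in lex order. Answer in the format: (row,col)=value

Step 1: ant0:(0,1)->S->(1,1) | ant1:(2,2)->N->(1,2)
  grid max=4 at (1,1)
Step 2: ant0:(1,1)->E->(1,2) | ant1:(1,2)->W->(1,1)
  grid max=5 at (1,1)
Step 3: ant0:(1,2)->W->(1,1) | ant1:(1,1)->E->(1,2)
  grid max=6 at (1,1)
Step 4: ant0:(1,1)->E->(1,2) | ant1:(1,2)->W->(1,1)
  grid max=7 at (1,1)
Step 5: ant0:(1,2)->W->(1,1) | ant1:(1,1)->E->(1,2)
  grid max=8 at (1,1)
Step 6: ant0:(1,1)->E->(1,2) | ant1:(1,2)->W->(1,1)
  grid max=9 at (1,1)
Final grid:
  0 0 0 0 0
  0 9 6 0 0
  0 0 0 0 0
  0 0 0 0 0
Max pheromone 9 at (1,1)

Answer: (1,1)=9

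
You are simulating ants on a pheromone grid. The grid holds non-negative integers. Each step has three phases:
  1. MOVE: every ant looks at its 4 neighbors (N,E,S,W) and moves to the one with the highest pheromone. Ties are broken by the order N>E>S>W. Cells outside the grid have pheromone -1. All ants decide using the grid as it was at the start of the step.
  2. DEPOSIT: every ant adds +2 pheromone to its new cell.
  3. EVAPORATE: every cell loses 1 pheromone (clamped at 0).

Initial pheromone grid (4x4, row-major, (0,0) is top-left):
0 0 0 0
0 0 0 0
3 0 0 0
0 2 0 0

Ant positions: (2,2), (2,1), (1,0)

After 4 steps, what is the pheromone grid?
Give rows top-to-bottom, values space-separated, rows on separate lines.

After step 1: ants at (1,2),(2,0),(2,0)
  0 0 0 0
  0 0 1 0
  6 0 0 0
  0 1 0 0
After step 2: ants at (0,2),(1,0),(1,0)
  0 0 1 0
  3 0 0 0
  5 0 0 0
  0 0 0 0
After step 3: ants at (0,3),(2,0),(2,0)
  0 0 0 1
  2 0 0 0
  8 0 0 0
  0 0 0 0
After step 4: ants at (1,3),(1,0),(1,0)
  0 0 0 0
  5 0 0 1
  7 0 0 0
  0 0 0 0

0 0 0 0
5 0 0 1
7 0 0 0
0 0 0 0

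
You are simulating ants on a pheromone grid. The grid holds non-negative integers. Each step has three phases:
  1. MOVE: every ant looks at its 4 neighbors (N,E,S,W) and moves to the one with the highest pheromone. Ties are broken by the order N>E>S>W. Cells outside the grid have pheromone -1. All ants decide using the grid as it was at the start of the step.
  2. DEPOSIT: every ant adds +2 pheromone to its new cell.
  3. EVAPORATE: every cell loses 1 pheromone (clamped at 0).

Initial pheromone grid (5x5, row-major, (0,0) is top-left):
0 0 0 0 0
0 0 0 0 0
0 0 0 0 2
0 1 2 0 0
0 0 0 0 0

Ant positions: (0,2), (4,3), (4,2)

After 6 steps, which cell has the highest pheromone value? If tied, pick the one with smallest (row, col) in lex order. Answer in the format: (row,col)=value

Answer: (3,2)=8

Derivation:
Step 1: ant0:(0,2)->E->(0,3) | ant1:(4,3)->N->(3,3) | ant2:(4,2)->N->(3,2)
  grid max=3 at (3,2)
Step 2: ant0:(0,3)->E->(0,4) | ant1:(3,3)->W->(3,2) | ant2:(3,2)->E->(3,3)
  grid max=4 at (3,2)
Step 3: ant0:(0,4)->S->(1,4) | ant1:(3,2)->E->(3,3) | ant2:(3,3)->W->(3,2)
  grid max=5 at (3,2)
Step 4: ant0:(1,4)->N->(0,4) | ant1:(3,3)->W->(3,2) | ant2:(3,2)->E->(3,3)
  grid max=6 at (3,2)
Step 5: ant0:(0,4)->S->(1,4) | ant1:(3,2)->E->(3,3) | ant2:(3,3)->W->(3,2)
  grid max=7 at (3,2)
Step 6: ant0:(1,4)->N->(0,4) | ant1:(3,3)->W->(3,2) | ant2:(3,2)->E->(3,3)
  grid max=8 at (3,2)
Final grid:
  0 0 0 0 1
  0 0 0 0 0
  0 0 0 0 0
  0 0 8 6 0
  0 0 0 0 0
Max pheromone 8 at (3,2)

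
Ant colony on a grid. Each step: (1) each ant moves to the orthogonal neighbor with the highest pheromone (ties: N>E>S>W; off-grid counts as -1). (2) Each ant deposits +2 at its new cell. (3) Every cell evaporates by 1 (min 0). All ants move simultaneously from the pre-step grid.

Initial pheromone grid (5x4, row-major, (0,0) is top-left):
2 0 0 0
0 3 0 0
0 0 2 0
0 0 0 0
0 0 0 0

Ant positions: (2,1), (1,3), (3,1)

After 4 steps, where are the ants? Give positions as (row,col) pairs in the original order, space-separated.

Step 1: ant0:(2,1)->N->(1,1) | ant1:(1,3)->N->(0,3) | ant2:(3,1)->N->(2,1)
  grid max=4 at (1,1)
Step 2: ant0:(1,1)->S->(2,1) | ant1:(0,3)->S->(1,3) | ant2:(2,1)->N->(1,1)
  grid max=5 at (1,1)
Step 3: ant0:(2,1)->N->(1,1) | ant1:(1,3)->N->(0,3) | ant2:(1,1)->S->(2,1)
  grid max=6 at (1,1)
Step 4: ant0:(1,1)->S->(2,1) | ant1:(0,3)->S->(1,3) | ant2:(2,1)->N->(1,1)
  grid max=7 at (1,1)

(2,1) (1,3) (1,1)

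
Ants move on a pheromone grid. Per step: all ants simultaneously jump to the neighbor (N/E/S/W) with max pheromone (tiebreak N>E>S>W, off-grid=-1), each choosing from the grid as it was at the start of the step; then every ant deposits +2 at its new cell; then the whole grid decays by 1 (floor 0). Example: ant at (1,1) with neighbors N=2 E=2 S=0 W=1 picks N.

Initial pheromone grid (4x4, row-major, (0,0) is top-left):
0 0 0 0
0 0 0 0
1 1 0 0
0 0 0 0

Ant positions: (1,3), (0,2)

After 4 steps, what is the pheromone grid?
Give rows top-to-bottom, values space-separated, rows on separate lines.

After step 1: ants at (0,3),(0,3)
  0 0 0 3
  0 0 0 0
  0 0 0 0
  0 0 0 0
After step 2: ants at (1,3),(1,3)
  0 0 0 2
  0 0 0 3
  0 0 0 0
  0 0 0 0
After step 3: ants at (0,3),(0,3)
  0 0 0 5
  0 0 0 2
  0 0 0 0
  0 0 0 0
After step 4: ants at (1,3),(1,3)
  0 0 0 4
  0 0 0 5
  0 0 0 0
  0 0 0 0

0 0 0 4
0 0 0 5
0 0 0 0
0 0 0 0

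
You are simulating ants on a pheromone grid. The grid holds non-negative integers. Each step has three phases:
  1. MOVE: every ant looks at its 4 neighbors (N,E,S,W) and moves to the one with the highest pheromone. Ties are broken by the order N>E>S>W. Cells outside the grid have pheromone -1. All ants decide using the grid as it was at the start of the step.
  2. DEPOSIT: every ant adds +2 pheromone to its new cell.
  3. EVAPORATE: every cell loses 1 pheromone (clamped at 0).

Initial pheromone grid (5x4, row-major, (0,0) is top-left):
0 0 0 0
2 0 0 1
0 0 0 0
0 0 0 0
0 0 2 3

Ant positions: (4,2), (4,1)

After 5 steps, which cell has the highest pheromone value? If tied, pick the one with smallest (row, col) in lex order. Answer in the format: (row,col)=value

Answer: (4,3)=8

Derivation:
Step 1: ant0:(4,2)->E->(4,3) | ant1:(4,1)->E->(4,2)
  grid max=4 at (4,3)
Step 2: ant0:(4,3)->W->(4,2) | ant1:(4,2)->E->(4,3)
  grid max=5 at (4,3)
Step 3: ant0:(4,2)->E->(4,3) | ant1:(4,3)->W->(4,2)
  grid max=6 at (4,3)
Step 4: ant0:(4,3)->W->(4,2) | ant1:(4,2)->E->(4,3)
  grid max=7 at (4,3)
Step 5: ant0:(4,2)->E->(4,3) | ant1:(4,3)->W->(4,2)
  grid max=8 at (4,3)
Final grid:
  0 0 0 0
  0 0 0 0
  0 0 0 0
  0 0 0 0
  0 0 7 8
Max pheromone 8 at (4,3)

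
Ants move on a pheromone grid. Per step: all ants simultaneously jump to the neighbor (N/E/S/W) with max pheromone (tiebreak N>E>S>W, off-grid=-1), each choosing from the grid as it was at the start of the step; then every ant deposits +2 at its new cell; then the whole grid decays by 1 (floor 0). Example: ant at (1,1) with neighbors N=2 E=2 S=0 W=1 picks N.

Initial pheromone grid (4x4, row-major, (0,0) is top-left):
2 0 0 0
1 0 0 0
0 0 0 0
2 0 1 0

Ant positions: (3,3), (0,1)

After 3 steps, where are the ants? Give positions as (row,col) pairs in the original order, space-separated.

Step 1: ant0:(3,3)->W->(3,2) | ant1:(0,1)->W->(0,0)
  grid max=3 at (0,0)
Step 2: ant0:(3,2)->N->(2,2) | ant1:(0,0)->E->(0,1)
  grid max=2 at (0,0)
Step 3: ant0:(2,2)->S->(3,2) | ant1:(0,1)->W->(0,0)
  grid max=3 at (0,0)

(3,2) (0,0)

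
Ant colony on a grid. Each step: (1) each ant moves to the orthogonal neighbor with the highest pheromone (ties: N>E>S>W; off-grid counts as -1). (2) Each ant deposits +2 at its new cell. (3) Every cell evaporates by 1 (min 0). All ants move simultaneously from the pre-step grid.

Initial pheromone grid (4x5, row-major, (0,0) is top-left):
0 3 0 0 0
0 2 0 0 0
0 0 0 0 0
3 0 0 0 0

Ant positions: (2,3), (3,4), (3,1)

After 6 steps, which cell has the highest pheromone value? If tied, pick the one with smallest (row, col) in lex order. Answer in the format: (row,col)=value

Step 1: ant0:(2,3)->N->(1,3) | ant1:(3,4)->N->(2,4) | ant2:(3,1)->W->(3,0)
  grid max=4 at (3,0)
Step 2: ant0:(1,3)->N->(0,3) | ant1:(2,4)->N->(1,4) | ant2:(3,0)->N->(2,0)
  grid max=3 at (3,0)
Step 3: ant0:(0,3)->E->(0,4) | ant1:(1,4)->N->(0,4) | ant2:(2,0)->S->(3,0)
  grid max=4 at (3,0)
Step 4: ant0:(0,4)->S->(1,4) | ant1:(0,4)->S->(1,4) | ant2:(3,0)->N->(2,0)
  grid max=3 at (1,4)
Step 5: ant0:(1,4)->N->(0,4) | ant1:(1,4)->N->(0,4) | ant2:(2,0)->S->(3,0)
  grid max=5 at (0,4)
Step 6: ant0:(0,4)->S->(1,4) | ant1:(0,4)->S->(1,4) | ant2:(3,0)->N->(2,0)
  grid max=5 at (1,4)
Final grid:
  0 0 0 0 4
  0 0 0 0 5
  1 0 0 0 0
  3 0 0 0 0
Max pheromone 5 at (1,4)

Answer: (1,4)=5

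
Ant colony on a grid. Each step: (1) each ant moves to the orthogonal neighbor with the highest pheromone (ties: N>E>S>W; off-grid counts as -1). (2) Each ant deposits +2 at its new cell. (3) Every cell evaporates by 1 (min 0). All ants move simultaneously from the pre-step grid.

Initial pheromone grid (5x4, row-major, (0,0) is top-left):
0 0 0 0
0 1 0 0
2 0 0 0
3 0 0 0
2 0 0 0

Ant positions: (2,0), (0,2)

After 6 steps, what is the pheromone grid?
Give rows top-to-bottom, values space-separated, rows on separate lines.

After step 1: ants at (3,0),(0,3)
  0 0 0 1
  0 0 0 0
  1 0 0 0
  4 0 0 0
  1 0 0 0
After step 2: ants at (2,0),(1,3)
  0 0 0 0
  0 0 0 1
  2 0 0 0
  3 0 0 0
  0 0 0 0
After step 3: ants at (3,0),(0,3)
  0 0 0 1
  0 0 0 0
  1 0 0 0
  4 0 0 0
  0 0 0 0
After step 4: ants at (2,0),(1,3)
  0 0 0 0
  0 0 0 1
  2 0 0 0
  3 0 0 0
  0 0 0 0
After step 5: ants at (3,0),(0,3)
  0 0 0 1
  0 0 0 0
  1 0 0 0
  4 0 0 0
  0 0 0 0
After step 6: ants at (2,0),(1,3)
  0 0 0 0
  0 0 0 1
  2 0 0 0
  3 0 0 0
  0 0 0 0

0 0 0 0
0 0 0 1
2 0 0 0
3 0 0 0
0 0 0 0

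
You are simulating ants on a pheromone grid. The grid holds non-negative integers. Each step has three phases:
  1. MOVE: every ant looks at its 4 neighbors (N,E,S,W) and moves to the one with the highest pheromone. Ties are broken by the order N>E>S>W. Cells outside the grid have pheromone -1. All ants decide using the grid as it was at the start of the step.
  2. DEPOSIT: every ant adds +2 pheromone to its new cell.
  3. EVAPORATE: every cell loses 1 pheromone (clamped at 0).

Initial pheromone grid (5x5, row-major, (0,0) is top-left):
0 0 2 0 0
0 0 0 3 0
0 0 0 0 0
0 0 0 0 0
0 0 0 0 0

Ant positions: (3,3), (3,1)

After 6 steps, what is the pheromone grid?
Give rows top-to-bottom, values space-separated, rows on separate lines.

After step 1: ants at (2,3),(2,1)
  0 0 1 0 0
  0 0 0 2 0
  0 1 0 1 0
  0 0 0 0 0
  0 0 0 0 0
After step 2: ants at (1,3),(1,1)
  0 0 0 0 0
  0 1 0 3 0
  0 0 0 0 0
  0 0 0 0 0
  0 0 0 0 0
After step 3: ants at (0,3),(0,1)
  0 1 0 1 0
  0 0 0 2 0
  0 0 0 0 0
  0 0 0 0 0
  0 0 0 0 0
After step 4: ants at (1,3),(0,2)
  0 0 1 0 0
  0 0 0 3 0
  0 0 0 0 0
  0 0 0 0 0
  0 0 0 0 0
After step 5: ants at (0,3),(0,3)
  0 0 0 3 0
  0 0 0 2 0
  0 0 0 0 0
  0 0 0 0 0
  0 0 0 0 0
After step 6: ants at (1,3),(1,3)
  0 0 0 2 0
  0 0 0 5 0
  0 0 0 0 0
  0 0 0 0 0
  0 0 0 0 0

0 0 0 2 0
0 0 0 5 0
0 0 0 0 0
0 0 0 0 0
0 0 0 0 0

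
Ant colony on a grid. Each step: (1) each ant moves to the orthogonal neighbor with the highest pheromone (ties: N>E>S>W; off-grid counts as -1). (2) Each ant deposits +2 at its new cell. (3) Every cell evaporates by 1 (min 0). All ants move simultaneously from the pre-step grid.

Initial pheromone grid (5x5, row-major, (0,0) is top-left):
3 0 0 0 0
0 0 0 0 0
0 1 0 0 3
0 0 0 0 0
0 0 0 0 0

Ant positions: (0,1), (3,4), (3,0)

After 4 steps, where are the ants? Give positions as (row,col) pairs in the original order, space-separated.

Step 1: ant0:(0,1)->W->(0,0) | ant1:(3,4)->N->(2,4) | ant2:(3,0)->N->(2,0)
  grid max=4 at (0,0)
Step 2: ant0:(0,0)->E->(0,1) | ant1:(2,4)->N->(1,4) | ant2:(2,0)->N->(1,0)
  grid max=3 at (0,0)
Step 3: ant0:(0,1)->W->(0,0) | ant1:(1,4)->S->(2,4) | ant2:(1,0)->N->(0,0)
  grid max=6 at (0,0)
Step 4: ant0:(0,0)->E->(0,1) | ant1:(2,4)->N->(1,4) | ant2:(0,0)->E->(0,1)
  grid max=5 at (0,0)

(0,1) (1,4) (0,1)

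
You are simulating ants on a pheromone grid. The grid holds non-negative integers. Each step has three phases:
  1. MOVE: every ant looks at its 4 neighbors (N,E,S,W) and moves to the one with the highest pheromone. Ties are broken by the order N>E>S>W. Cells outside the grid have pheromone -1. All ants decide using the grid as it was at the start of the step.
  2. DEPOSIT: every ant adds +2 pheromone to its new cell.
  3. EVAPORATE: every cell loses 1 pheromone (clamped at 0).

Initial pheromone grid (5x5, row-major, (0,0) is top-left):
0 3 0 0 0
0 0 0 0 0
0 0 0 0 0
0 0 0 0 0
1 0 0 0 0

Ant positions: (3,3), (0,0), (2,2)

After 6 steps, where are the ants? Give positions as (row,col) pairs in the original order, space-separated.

Step 1: ant0:(3,3)->N->(2,3) | ant1:(0,0)->E->(0,1) | ant2:(2,2)->N->(1,2)
  grid max=4 at (0,1)
Step 2: ant0:(2,3)->N->(1,3) | ant1:(0,1)->E->(0,2) | ant2:(1,2)->N->(0,2)
  grid max=3 at (0,1)
Step 3: ant0:(1,3)->N->(0,3) | ant1:(0,2)->W->(0,1) | ant2:(0,2)->W->(0,1)
  grid max=6 at (0,1)
Step 4: ant0:(0,3)->W->(0,2) | ant1:(0,1)->E->(0,2) | ant2:(0,1)->E->(0,2)
  grid max=7 at (0,2)
Step 5: ant0:(0,2)->W->(0,1) | ant1:(0,2)->W->(0,1) | ant2:(0,2)->W->(0,1)
  grid max=10 at (0,1)
Step 6: ant0:(0,1)->E->(0,2) | ant1:(0,1)->E->(0,2) | ant2:(0,1)->E->(0,2)
  grid max=11 at (0,2)

(0,2) (0,2) (0,2)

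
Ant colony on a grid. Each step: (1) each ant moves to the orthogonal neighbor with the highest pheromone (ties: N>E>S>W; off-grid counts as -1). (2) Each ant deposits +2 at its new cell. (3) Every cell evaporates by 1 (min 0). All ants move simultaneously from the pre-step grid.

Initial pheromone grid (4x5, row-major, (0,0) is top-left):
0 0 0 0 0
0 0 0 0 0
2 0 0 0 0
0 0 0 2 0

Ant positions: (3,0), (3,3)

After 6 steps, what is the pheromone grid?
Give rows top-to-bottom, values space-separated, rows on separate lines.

After step 1: ants at (2,0),(2,3)
  0 0 0 0 0
  0 0 0 0 0
  3 0 0 1 0
  0 0 0 1 0
After step 2: ants at (1,0),(3,3)
  0 0 0 0 0
  1 0 0 0 0
  2 0 0 0 0
  0 0 0 2 0
After step 3: ants at (2,0),(2,3)
  0 0 0 0 0
  0 0 0 0 0
  3 0 0 1 0
  0 0 0 1 0
After step 4: ants at (1,0),(3,3)
  0 0 0 0 0
  1 0 0 0 0
  2 0 0 0 0
  0 0 0 2 0
After step 5: ants at (2,0),(2,3)
  0 0 0 0 0
  0 0 0 0 0
  3 0 0 1 0
  0 0 0 1 0
After step 6: ants at (1,0),(3,3)
  0 0 0 0 0
  1 0 0 0 0
  2 0 0 0 0
  0 0 0 2 0

0 0 0 0 0
1 0 0 0 0
2 0 0 0 0
0 0 0 2 0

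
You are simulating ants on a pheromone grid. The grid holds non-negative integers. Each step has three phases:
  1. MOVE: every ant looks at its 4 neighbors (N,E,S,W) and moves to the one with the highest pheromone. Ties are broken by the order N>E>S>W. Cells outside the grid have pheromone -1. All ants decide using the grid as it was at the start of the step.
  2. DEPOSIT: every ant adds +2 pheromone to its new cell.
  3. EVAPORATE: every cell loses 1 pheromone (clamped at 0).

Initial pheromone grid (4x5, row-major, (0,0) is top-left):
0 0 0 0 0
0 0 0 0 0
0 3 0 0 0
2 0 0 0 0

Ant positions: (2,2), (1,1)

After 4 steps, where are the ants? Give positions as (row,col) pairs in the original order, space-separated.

Step 1: ant0:(2,2)->W->(2,1) | ant1:(1,1)->S->(2,1)
  grid max=6 at (2,1)
Step 2: ant0:(2,1)->N->(1,1) | ant1:(2,1)->N->(1,1)
  grid max=5 at (2,1)
Step 3: ant0:(1,1)->S->(2,1) | ant1:(1,1)->S->(2,1)
  grid max=8 at (2,1)
Step 4: ant0:(2,1)->N->(1,1) | ant1:(2,1)->N->(1,1)
  grid max=7 at (2,1)

(1,1) (1,1)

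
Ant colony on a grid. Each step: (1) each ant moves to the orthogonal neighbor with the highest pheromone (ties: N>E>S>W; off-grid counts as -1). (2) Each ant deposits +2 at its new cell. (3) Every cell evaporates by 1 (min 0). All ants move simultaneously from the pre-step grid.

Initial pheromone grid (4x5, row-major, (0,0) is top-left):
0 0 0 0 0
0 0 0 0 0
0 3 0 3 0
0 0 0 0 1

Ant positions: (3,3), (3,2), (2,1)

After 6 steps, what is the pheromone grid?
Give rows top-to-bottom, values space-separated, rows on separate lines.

After step 1: ants at (2,3),(2,2),(1,1)
  0 0 0 0 0
  0 1 0 0 0
  0 2 1 4 0
  0 0 0 0 0
After step 2: ants at (2,2),(2,3),(2,1)
  0 0 0 0 0
  0 0 0 0 0
  0 3 2 5 0
  0 0 0 0 0
After step 3: ants at (2,3),(2,2),(2,2)
  0 0 0 0 0
  0 0 0 0 0
  0 2 5 6 0
  0 0 0 0 0
After step 4: ants at (2,2),(2,3),(2,3)
  0 0 0 0 0
  0 0 0 0 0
  0 1 6 9 0
  0 0 0 0 0
After step 5: ants at (2,3),(2,2),(2,2)
  0 0 0 0 0
  0 0 0 0 0
  0 0 9 10 0
  0 0 0 0 0
After step 6: ants at (2,2),(2,3),(2,3)
  0 0 0 0 0
  0 0 0 0 0
  0 0 10 13 0
  0 0 0 0 0

0 0 0 0 0
0 0 0 0 0
0 0 10 13 0
0 0 0 0 0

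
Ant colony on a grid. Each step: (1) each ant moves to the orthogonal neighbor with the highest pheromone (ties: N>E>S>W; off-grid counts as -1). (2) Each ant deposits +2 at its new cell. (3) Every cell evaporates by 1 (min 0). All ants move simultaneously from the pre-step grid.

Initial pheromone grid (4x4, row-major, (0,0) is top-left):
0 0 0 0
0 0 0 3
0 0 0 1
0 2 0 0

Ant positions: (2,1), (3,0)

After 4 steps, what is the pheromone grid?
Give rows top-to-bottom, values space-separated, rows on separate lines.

After step 1: ants at (3,1),(3,1)
  0 0 0 0
  0 0 0 2
  0 0 0 0
  0 5 0 0
After step 2: ants at (2,1),(2,1)
  0 0 0 0
  0 0 0 1
  0 3 0 0
  0 4 0 0
After step 3: ants at (3,1),(3,1)
  0 0 0 0
  0 0 0 0
  0 2 0 0
  0 7 0 0
After step 4: ants at (2,1),(2,1)
  0 0 0 0
  0 0 0 0
  0 5 0 0
  0 6 0 0

0 0 0 0
0 0 0 0
0 5 0 0
0 6 0 0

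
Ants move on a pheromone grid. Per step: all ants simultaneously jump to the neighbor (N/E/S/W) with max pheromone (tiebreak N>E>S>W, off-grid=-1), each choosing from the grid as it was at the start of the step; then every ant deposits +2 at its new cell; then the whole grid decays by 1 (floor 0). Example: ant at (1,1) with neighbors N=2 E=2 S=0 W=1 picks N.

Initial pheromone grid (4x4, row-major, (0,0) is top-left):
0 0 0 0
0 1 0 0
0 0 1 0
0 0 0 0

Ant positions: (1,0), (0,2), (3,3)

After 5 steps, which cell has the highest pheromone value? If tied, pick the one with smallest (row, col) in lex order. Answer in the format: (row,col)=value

Answer: (0,3)=5

Derivation:
Step 1: ant0:(1,0)->E->(1,1) | ant1:(0,2)->E->(0,3) | ant2:(3,3)->N->(2,3)
  grid max=2 at (1,1)
Step 2: ant0:(1,1)->N->(0,1) | ant1:(0,3)->S->(1,3) | ant2:(2,3)->N->(1,3)
  grid max=3 at (1,3)
Step 3: ant0:(0,1)->S->(1,1) | ant1:(1,3)->N->(0,3) | ant2:(1,3)->N->(0,3)
  grid max=3 at (0,3)
Step 4: ant0:(1,1)->N->(0,1) | ant1:(0,3)->S->(1,3) | ant2:(0,3)->S->(1,3)
  grid max=5 at (1,3)
Step 5: ant0:(0,1)->S->(1,1) | ant1:(1,3)->N->(0,3) | ant2:(1,3)->N->(0,3)
  grid max=5 at (0,3)
Final grid:
  0 0 0 5
  0 2 0 4
  0 0 0 0
  0 0 0 0
Max pheromone 5 at (0,3)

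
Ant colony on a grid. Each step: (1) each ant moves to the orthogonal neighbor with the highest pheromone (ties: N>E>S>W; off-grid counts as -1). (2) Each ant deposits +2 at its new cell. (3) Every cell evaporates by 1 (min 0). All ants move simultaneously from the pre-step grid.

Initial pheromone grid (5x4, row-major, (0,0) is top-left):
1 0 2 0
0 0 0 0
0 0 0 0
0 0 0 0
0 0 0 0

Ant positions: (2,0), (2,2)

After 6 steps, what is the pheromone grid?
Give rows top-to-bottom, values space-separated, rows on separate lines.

After step 1: ants at (1,0),(1,2)
  0 0 1 0
  1 0 1 0
  0 0 0 0
  0 0 0 0
  0 0 0 0
After step 2: ants at (0,0),(0,2)
  1 0 2 0
  0 0 0 0
  0 0 0 0
  0 0 0 0
  0 0 0 0
After step 3: ants at (0,1),(0,3)
  0 1 1 1
  0 0 0 0
  0 0 0 0
  0 0 0 0
  0 0 0 0
After step 4: ants at (0,2),(0,2)
  0 0 4 0
  0 0 0 0
  0 0 0 0
  0 0 0 0
  0 0 0 0
After step 5: ants at (0,3),(0,3)
  0 0 3 3
  0 0 0 0
  0 0 0 0
  0 0 0 0
  0 0 0 0
After step 6: ants at (0,2),(0,2)
  0 0 6 2
  0 0 0 0
  0 0 0 0
  0 0 0 0
  0 0 0 0

0 0 6 2
0 0 0 0
0 0 0 0
0 0 0 0
0 0 0 0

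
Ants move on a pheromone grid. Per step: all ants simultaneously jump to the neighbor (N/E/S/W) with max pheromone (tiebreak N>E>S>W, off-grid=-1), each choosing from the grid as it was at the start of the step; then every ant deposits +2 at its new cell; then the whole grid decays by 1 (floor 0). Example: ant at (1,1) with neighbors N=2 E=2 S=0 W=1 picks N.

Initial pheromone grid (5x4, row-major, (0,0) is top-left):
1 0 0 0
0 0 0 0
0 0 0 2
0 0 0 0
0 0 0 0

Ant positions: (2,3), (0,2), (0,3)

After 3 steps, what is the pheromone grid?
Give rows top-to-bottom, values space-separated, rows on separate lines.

After step 1: ants at (1,3),(0,3),(1,3)
  0 0 0 1
  0 0 0 3
  0 0 0 1
  0 0 0 0
  0 0 0 0
After step 2: ants at (0,3),(1,3),(0,3)
  0 0 0 4
  0 0 0 4
  0 0 0 0
  0 0 0 0
  0 0 0 0
After step 3: ants at (1,3),(0,3),(1,3)
  0 0 0 5
  0 0 0 7
  0 0 0 0
  0 0 0 0
  0 0 0 0

0 0 0 5
0 0 0 7
0 0 0 0
0 0 0 0
0 0 0 0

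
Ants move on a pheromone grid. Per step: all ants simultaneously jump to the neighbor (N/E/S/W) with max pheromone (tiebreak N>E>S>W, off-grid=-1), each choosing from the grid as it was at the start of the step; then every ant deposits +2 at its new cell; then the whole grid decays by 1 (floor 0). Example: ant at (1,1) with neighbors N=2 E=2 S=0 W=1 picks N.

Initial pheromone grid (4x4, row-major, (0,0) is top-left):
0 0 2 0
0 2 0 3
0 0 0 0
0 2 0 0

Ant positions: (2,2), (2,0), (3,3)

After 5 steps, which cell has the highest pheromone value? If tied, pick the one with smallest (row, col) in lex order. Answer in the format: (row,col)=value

Answer: (1,3)=6

Derivation:
Step 1: ant0:(2,2)->N->(1,2) | ant1:(2,0)->N->(1,0) | ant2:(3,3)->N->(2,3)
  grid max=2 at (1,3)
Step 2: ant0:(1,2)->E->(1,3) | ant1:(1,0)->E->(1,1) | ant2:(2,3)->N->(1,3)
  grid max=5 at (1,3)
Step 3: ant0:(1,3)->N->(0,3) | ant1:(1,1)->N->(0,1) | ant2:(1,3)->N->(0,3)
  grid max=4 at (1,3)
Step 4: ant0:(0,3)->S->(1,3) | ant1:(0,1)->S->(1,1) | ant2:(0,3)->S->(1,3)
  grid max=7 at (1,3)
Step 5: ant0:(1,3)->N->(0,3) | ant1:(1,1)->N->(0,1) | ant2:(1,3)->N->(0,3)
  grid max=6 at (1,3)
Final grid:
  0 1 0 5
  0 1 0 6
  0 0 0 0
  0 0 0 0
Max pheromone 6 at (1,3)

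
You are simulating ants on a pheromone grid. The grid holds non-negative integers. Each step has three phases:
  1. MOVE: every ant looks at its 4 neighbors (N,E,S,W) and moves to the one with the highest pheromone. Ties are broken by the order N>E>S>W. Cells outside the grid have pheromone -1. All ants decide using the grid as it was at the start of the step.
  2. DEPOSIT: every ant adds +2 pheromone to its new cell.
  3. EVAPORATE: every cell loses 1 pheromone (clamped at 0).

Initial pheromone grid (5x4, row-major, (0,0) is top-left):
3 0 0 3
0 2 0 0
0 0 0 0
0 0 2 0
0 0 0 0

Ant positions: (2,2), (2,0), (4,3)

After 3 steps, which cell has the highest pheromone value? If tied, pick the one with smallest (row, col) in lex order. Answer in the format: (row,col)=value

Step 1: ant0:(2,2)->S->(3,2) | ant1:(2,0)->N->(1,0) | ant2:(4,3)->N->(3,3)
  grid max=3 at (3,2)
Step 2: ant0:(3,2)->E->(3,3) | ant1:(1,0)->N->(0,0) | ant2:(3,3)->W->(3,2)
  grid max=4 at (3,2)
Step 3: ant0:(3,3)->W->(3,2) | ant1:(0,0)->E->(0,1) | ant2:(3,2)->E->(3,3)
  grid max=5 at (3,2)
Final grid:
  2 1 0 0
  0 0 0 0
  0 0 0 0
  0 0 5 3
  0 0 0 0
Max pheromone 5 at (3,2)

Answer: (3,2)=5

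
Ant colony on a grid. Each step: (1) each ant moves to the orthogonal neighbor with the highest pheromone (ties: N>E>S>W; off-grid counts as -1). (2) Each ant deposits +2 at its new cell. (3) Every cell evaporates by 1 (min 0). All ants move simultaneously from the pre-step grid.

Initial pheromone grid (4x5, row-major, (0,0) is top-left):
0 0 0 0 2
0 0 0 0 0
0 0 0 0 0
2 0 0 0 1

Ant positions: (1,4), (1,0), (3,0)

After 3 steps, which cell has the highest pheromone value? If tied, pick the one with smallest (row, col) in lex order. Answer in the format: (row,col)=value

Answer: (0,4)=3

Derivation:
Step 1: ant0:(1,4)->N->(0,4) | ant1:(1,0)->N->(0,0) | ant2:(3,0)->N->(2,0)
  grid max=3 at (0,4)
Step 2: ant0:(0,4)->S->(1,4) | ant1:(0,0)->E->(0,1) | ant2:(2,0)->S->(3,0)
  grid max=2 at (0,4)
Step 3: ant0:(1,4)->N->(0,4) | ant1:(0,1)->E->(0,2) | ant2:(3,0)->N->(2,0)
  grid max=3 at (0,4)
Final grid:
  0 0 1 0 3
  0 0 0 0 0
  1 0 0 0 0
  1 0 0 0 0
Max pheromone 3 at (0,4)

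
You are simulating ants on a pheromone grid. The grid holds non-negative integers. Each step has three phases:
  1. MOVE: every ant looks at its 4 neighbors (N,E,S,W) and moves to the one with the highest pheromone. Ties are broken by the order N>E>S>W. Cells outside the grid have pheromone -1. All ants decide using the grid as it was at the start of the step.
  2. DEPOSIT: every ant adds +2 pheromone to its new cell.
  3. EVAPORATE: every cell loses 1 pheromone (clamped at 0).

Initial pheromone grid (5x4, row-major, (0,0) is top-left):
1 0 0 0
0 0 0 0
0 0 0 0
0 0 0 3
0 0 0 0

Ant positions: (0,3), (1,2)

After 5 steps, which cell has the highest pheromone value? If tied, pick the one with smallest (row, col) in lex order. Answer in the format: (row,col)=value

Answer: (1,3)=5

Derivation:
Step 1: ant0:(0,3)->S->(1,3) | ant1:(1,2)->N->(0,2)
  grid max=2 at (3,3)
Step 2: ant0:(1,3)->N->(0,3) | ant1:(0,2)->E->(0,3)
  grid max=3 at (0,3)
Step 3: ant0:(0,3)->S->(1,3) | ant1:(0,3)->S->(1,3)
  grid max=3 at (1,3)
Step 4: ant0:(1,3)->N->(0,3) | ant1:(1,3)->N->(0,3)
  grid max=5 at (0,3)
Step 5: ant0:(0,3)->S->(1,3) | ant1:(0,3)->S->(1,3)
  grid max=5 at (1,3)
Final grid:
  0 0 0 4
  0 0 0 5
  0 0 0 0
  0 0 0 0
  0 0 0 0
Max pheromone 5 at (1,3)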